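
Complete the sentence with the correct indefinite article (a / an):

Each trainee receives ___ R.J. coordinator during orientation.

The indefinite article is chosen by the initial *sound* of the following word, not its spelling.
The initialism *R.J.* is read letter by letter; the first letter, R, is pronounced /ɑr/, which begins with a vowel sound.
So the article is *an*: Each trainee receives an R.J. coordinator during orientation.

an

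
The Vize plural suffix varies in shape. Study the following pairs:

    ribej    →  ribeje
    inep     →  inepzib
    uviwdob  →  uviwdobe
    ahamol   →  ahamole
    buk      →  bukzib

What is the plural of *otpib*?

otpibe

Looking at the final consonant of each stem: -zib when the stem ends in a voiceless consonant (*inep*, *buk*); -e when the stem ends in a voiced consonant (*ribej*, *uviwdob*, *ahamol*).
The final consonant of *otpib* is /b/, which is voiced, so the suffix is -e, giving *otpibe*.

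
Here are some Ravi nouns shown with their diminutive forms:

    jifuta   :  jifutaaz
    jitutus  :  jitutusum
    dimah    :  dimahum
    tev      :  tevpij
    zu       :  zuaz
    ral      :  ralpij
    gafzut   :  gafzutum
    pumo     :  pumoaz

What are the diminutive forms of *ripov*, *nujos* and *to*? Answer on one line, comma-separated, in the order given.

The pattern is voicing of the final sound: -um when the stem ends in a voiceless consonant (*jitutus*, *dimah*, *gafzut*); -pij when the stem ends in a voiced consonant (*tev*, *ral*); -az when the stem ends in a vowel (*jifuta*, *zu*, *pumo*).
The final sound of *ripov* is /v/, which is a voiced consonant, so the suffix is -pij, giving *ripovpij*.
*nujos* — final sound /s/ (a voiceless consonant) → -um → *nujosum*.
*to*: final sound = /o/, a vowel → -az → *toaz*.

ripovpij, nujosum, toaz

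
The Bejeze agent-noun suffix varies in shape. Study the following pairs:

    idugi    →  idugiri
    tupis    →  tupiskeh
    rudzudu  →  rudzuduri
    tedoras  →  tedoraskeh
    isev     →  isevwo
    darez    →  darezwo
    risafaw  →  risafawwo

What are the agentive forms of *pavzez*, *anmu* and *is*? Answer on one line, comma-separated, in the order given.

pavzezwo, anmuri, iskeh

The pattern is voicing of the final sound: -keh when the stem ends in a voiceless consonant (*tupis*, *tedoras*); -wo when the stem ends in a voiced consonant (*isev*, *darez*, *risafaw*); -ri when the stem ends in a vowel (*idugi*, *rudzudu*).
*pavzez*: final sound = /z/, a voiced consonant → -wo → *pavzezwo*.
The final sound of *anmu* is /u/, which is a vowel, so the suffix is -ri, giving *anmuri*.
Since the final sound of *is* is /s/ (a voiceless consonant), it takes -keh, giving *iskeh*.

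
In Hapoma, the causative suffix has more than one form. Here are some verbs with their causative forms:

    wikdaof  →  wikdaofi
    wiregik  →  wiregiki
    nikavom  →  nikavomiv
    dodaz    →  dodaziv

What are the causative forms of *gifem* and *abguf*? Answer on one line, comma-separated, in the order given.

The alternation tracks the final consonant of the stem — -i when the stem ends in a voiceless consonant (*wikdaof*, *wiregik*); -iv when the stem ends in a voiced consonant (*nikavom*, *dodaz*).
Since the final consonant of *gifem* is /m/ (voiced), it takes -iv, giving *gifemiv*.
*abguf* — final consonant /f/ (voiceless) → -i → *abgufi*.

gifemiv, abgufi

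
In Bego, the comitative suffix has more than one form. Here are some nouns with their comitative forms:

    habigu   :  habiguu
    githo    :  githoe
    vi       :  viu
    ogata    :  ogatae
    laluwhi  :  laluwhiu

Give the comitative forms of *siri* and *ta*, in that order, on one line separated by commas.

Looking at the last vowel of each stem: -u when the last vowel of the stem is a high vowel (*habigu*, *vi*, *laluwhi*); -e when the last vowel of the stem is a non-high vowel (*githo*, *ogata*).
The last vowel of *siri* is /i/, which is a high vowel, so the suffix is -u, giving *siriu*.
Since the last vowel of *ta* is /a/ (a non-high vowel), it takes -e, giving *tae*.

siriu, tae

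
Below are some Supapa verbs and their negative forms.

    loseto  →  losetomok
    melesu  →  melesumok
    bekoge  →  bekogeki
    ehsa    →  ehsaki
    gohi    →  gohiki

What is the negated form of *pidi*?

pidiki

The pattern is rounding harmony: -mok when the last vowel of the stem is a rounded vowel (*loseto*, *melesu*); -ki when the last vowel of the stem is an unrounded vowel (*bekoge*, *ehsa*, *gohi*).
Since the last vowel of *pidi* is /i/ (an unrounded vowel), it takes -ki, giving *pidiki*.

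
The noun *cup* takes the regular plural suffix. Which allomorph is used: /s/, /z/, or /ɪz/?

The stem *cup* ends in a voiceless non-sibilant consonant.
The plural suffix surfaces as /ɪz/ after sibilants, /s/ after other voiceless consonants, and /z/ after other voiced sounds.
So the plural -s on *cup* is pronounced /s/.

/s/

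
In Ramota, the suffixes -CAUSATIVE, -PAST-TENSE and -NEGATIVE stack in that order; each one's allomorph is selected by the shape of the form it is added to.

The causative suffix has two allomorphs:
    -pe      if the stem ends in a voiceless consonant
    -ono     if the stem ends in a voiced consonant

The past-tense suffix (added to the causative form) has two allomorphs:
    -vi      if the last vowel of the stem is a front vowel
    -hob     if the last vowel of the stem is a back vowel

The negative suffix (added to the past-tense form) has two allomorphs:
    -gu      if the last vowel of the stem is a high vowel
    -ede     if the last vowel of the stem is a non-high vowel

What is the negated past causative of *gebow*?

gebowonohobede

Since the final consonant of *gebow* is /w/ (voiced), it takes -ono, giving *gebowono*.
The causative form *gebowono*: last vowel = /o/, a back vowel → -hob → *gebowonohob*.
The past-tense form *gebowonohob*: last vowel = /o/, a non-high vowel → -ede → *gebowonohobede*.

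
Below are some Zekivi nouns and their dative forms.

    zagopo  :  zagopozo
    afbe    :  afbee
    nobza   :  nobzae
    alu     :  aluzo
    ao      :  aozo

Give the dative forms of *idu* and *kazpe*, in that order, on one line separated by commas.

iduzo, kazpee

The alternation tracks the last vowel of the stem — -zo when the last vowel of the stem is a rounded vowel (*zagopo*, *alu*, *ao*); -e when the last vowel of the stem is an unrounded vowel (*afbe*, *nobza*).
*idu*: last vowel = /u/, a rounded vowel → -zo → *iduzo*.
*kazpe* — last vowel /e/ (an unrounded vowel) → -e → *kazpee*.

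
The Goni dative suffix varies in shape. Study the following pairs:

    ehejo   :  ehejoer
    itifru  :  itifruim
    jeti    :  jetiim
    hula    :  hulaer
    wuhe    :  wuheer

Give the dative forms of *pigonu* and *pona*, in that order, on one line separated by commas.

Looking at the last vowel of each stem: -im when the last vowel of the stem is a high vowel (*itifru*, *jeti*); -er when the last vowel of the stem is a non-high vowel (*ehejo*, *hula*, *wuhe*).
The last vowel of *pigonu* is /u/, which is a high vowel, so the suffix is -im, giving *pigonuim*.
*pona*: last vowel = /a/, a non-high vowel → -er → *ponaer*.

pigonuim, ponaer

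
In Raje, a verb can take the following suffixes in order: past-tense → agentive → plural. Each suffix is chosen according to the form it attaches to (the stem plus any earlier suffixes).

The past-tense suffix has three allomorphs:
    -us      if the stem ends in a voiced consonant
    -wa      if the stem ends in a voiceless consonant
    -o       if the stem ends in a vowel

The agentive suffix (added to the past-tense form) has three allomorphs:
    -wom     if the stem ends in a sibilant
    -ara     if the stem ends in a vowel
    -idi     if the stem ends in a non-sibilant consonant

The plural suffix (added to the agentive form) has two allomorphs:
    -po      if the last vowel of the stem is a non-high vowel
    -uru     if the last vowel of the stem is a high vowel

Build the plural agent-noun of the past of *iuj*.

iujuswompo

*iuj*: final sound = /j/, a voiced consonant → -us → *iujus*.
The past-tense form *iujus* — final sound /s/ (a sibilant) → -wom → *iujuswom*.
The agentive form *iujuswom* — last vowel /o/ (a non-high vowel) → -po → *iujuswompo*.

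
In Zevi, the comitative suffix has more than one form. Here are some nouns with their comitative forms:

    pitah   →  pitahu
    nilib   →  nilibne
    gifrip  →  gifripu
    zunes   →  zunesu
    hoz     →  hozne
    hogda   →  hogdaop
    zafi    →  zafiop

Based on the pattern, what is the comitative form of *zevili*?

zeviliop

Looking at the final sound of each stem: -u when the stem ends in a voiceless consonant (*pitah*, *gifrip*, *zunes*); -ne when the stem ends in a voiced consonant (*nilib*, *hoz*); -op when the stem ends in a vowel (*hogda*, *zafi*).
*zevili* — final sound /i/ (a vowel) → -op → *zeviliop*.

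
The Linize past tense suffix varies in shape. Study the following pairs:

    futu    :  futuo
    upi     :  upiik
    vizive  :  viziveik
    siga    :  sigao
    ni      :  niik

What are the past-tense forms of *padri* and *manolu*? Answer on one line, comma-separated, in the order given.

The alternation tracks the last vowel of the stem — -ik when the last vowel of the stem is a front vowel (*upi*, *vizive*, *ni*); -o when the last vowel of the stem is a back vowel (*futu*, *siga*).
*padri* — last vowel /i/ (a front vowel) → -ik → *padriik*.
Since the last vowel of *manolu* is /u/ (a back vowel), it takes -o, giving *manoluo*.

padriik, manoluo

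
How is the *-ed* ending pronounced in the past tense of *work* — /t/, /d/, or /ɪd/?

/t/

The stem *work* ends in a voiceless consonant other than /t/.
The -ed suffix is realized as /ɪd/ after /t, d/; as /t/ after other voiceless consonants; and as /d/ after other voiced sounds.
So -ed on *work* is pronounced /t/.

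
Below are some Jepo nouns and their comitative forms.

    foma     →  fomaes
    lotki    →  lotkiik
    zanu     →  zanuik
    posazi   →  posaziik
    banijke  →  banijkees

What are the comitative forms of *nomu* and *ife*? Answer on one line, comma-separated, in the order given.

The pattern is height harmony: -ik when the last vowel of the stem is a high vowel (*lotki*, *zanu*, *posazi*); -es when the last vowel of the stem is a non-high vowel (*foma*, *banijke*).
*nomu*: last vowel = /u/, a high vowel → -ik → *nomuik*.
*ife* — last vowel /e/ (a non-high vowel) → -es → *ifees*.

nomuik, ifees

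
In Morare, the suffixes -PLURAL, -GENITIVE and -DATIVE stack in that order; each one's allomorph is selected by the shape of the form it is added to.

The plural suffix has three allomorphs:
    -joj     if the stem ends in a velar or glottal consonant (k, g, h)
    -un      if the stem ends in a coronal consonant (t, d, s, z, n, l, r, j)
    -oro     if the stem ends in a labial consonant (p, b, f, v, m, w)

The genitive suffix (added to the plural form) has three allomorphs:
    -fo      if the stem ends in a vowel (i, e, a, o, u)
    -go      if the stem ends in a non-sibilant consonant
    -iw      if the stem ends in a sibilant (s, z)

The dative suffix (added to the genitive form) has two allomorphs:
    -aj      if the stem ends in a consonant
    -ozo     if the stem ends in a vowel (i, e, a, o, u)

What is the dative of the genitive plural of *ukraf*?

ukraforofoozo

The final consonant of *ukraf* is /f/, which is labial, so the plural suffix is -oro, giving *ukraforo*.
The plural form *ukraforo* — final sound /o/ (a vowel) → -fo → *ukraforofo*.
Since the final sound of the genitive form *ukraforofo* is /o/ (a vowel), it takes -ozo, giving *ukraforofoozo*.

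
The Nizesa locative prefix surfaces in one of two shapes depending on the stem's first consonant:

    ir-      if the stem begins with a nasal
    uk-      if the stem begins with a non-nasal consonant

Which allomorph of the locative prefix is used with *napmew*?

ir-

The first consonant of *napmew* is /n/, which is a nasal, so the prefix is ir-.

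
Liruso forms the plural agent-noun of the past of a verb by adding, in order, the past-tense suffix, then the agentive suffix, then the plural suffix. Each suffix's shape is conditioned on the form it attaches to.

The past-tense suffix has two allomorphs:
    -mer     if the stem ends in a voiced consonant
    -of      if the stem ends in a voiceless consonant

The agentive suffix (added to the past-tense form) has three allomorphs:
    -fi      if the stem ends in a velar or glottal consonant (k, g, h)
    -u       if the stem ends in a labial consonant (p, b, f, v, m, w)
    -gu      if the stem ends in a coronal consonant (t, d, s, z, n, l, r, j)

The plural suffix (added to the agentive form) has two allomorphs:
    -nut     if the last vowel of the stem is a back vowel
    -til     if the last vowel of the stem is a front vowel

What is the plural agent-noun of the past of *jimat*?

*jimat*: final consonant = /t/, voiceless → -of → *jimatof*.
The final consonant of the past-tense form *jimatof* is /f/, which is labial, so the agentive suffix is -u, giving *jimatofu*.
The agentive form *jimatofu*: last vowel = /u/, a back vowel → -nut → *jimatofunut*.

jimatofunut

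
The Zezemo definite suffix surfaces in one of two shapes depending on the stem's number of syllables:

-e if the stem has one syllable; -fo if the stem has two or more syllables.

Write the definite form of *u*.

ue

*u* has one syllable, so the suffix is -e, giving *ue*.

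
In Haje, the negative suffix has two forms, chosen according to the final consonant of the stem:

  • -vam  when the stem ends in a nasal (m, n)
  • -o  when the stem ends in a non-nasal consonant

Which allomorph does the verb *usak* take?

-o

*usak*: final consonant = /k/, non-nasal → -o.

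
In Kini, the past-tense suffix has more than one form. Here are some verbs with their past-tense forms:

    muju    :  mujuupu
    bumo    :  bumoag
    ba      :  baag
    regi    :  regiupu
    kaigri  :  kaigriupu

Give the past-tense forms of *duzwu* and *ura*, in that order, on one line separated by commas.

duzwuupu, uraag

The suffix is conditioned by the last vowel: -upu when the last vowel of the stem is a high vowel (*muju*, *regi*, *kaigri*); -ag when the last vowel of the stem is a non-high vowel (*bumo*, *ba*).
Since the last vowel of *duzwu* is /u/ (a high vowel), it takes -upu, giving *duzwuupu*.
Since the last vowel of *ura* is /a/ (a non-high vowel), it takes -ag, giving *uraag*.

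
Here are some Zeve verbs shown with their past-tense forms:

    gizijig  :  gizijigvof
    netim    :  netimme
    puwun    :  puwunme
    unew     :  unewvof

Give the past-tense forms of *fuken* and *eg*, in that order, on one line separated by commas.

Looking at the final consonant of each stem: -me when the stem ends in a nasal (*netim*, *puwun*); -vof when the stem ends in a non-nasal consonant (*gizijig*, *unew*).
The final consonant of *fuken* is /n/, which is a nasal, so the suffix is -me, giving *fukenme*.
Since the final consonant of *eg* is /g/ (non-nasal), it takes -vof, giving *egvof*.

fukenme, egvof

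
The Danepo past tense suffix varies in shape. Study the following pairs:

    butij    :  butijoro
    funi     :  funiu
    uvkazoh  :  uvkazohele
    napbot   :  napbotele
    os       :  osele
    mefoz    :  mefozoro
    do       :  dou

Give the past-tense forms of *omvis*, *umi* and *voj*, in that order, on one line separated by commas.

omvisele, umiu, vojoro

The pattern is voicing of the final sound: -ele when the stem ends in a voiceless consonant (*uvkazoh*, *napbot*, *os*); -oro when the stem ends in a voiced consonant (*butij*, *mefoz*); -u when the stem ends in a vowel (*funi*, *do*).
The final sound of *omvis* is /s/, which is a voiceless consonant, so the suffix is -ele, giving *omvisele*.
*umi* — final sound /i/ (a vowel) → -u → *umiu*.
Since the final sound of *voj* is /j/ (a voiced consonant), it takes -oro, giving *vojoro*.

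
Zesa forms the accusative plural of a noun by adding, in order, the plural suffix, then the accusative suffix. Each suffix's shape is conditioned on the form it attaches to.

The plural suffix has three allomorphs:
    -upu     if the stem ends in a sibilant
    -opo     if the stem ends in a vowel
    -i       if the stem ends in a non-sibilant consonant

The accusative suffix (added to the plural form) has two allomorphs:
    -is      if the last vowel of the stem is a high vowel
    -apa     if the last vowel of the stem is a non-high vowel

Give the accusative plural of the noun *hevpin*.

The final sound of *hevpin* is /n/, which is a non-sibilant consonant, so the plural suffix is -i, giving *hevpini*.
Since the last vowel of the plural form *hevpini* is /i/ (a high vowel), it takes -is, giving *hevpiniis*.

hevpiniis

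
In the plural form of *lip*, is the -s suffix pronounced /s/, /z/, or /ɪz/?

/s/

The stem *lip* ends in a voiceless non-sibilant consonant.
The plural suffix surfaces as /ɪz/ after sibilants, /s/ after other voiceless consonants, and /z/ after other voiced sounds.
So the plural -s on *lip* is pronounced /s/.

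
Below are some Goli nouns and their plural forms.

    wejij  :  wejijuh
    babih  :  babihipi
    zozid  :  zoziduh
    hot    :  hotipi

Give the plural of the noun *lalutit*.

The alternation tracks the final consonant of the stem — -ipi when the stem ends in a voiceless consonant (*babih*, *hot*); -uh when the stem ends in a voiced consonant (*wejij*, *zozid*).
The final consonant of *lalutit* is /t/, which is voiceless, so the suffix is -ipi, giving *lalutitipi*.

lalutitipi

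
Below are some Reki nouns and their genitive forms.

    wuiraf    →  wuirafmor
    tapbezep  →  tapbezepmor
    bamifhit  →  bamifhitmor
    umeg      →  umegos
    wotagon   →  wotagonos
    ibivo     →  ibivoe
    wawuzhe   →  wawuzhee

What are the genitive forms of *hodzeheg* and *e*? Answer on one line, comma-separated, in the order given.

Looking at the final sound of each stem: -mor when the stem ends in a voiceless consonant (*wuiraf*, *tapbezep*, *bamifhit*); -os when the stem ends in a voiced consonant (*umeg*, *wotagon*); -e when the stem ends in a vowel (*ibivo*, *wawuzhe*).
*hodzeheg*: final sound = /g/, a voiced consonant → -os → *hodzehegos*.
Since the final sound of *e* is /e/ (a vowel), it takes -e, giving *ee*.

hodzehegos, ee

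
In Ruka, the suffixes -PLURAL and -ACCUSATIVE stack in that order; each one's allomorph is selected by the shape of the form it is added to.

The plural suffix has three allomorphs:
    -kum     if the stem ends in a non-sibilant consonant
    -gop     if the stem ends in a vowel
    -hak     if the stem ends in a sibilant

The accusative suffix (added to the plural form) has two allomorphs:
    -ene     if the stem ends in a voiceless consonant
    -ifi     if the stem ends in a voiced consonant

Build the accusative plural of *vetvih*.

vetvihkumifi

*vetvih* — final sound /h/ (a non-sibilant consonant) → -kum → *vetvihkum*.
Since the final consonant of the plural form *vetvihkum* is /m/ (voiced), it takes -ifi, giving *vetvihkumifi*.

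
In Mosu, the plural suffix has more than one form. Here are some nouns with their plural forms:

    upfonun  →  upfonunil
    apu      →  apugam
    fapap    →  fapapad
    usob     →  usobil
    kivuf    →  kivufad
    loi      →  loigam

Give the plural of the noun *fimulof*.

Looking at the final sound of each stem: -ad when the stem ends in a voiceless consonant (*fapap*, *kivuf*); -il when the stem ends in a voiced consonant (*upfonun*, *usob*); -gam when the stem ends in a vowel (*apu*, *loi*).
The final sound of *fimulof* is /f/, which is a voiceless consonant, so the suffix is -ad, giving *fimulofad*.

fimulofad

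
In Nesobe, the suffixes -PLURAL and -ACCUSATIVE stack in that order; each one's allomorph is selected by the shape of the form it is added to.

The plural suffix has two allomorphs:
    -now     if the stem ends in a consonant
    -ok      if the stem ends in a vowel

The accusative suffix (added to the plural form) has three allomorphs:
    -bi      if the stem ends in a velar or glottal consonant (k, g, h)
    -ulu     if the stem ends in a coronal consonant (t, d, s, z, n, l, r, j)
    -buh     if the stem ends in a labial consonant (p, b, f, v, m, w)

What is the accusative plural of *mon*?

Since the final sound of *mon* is /n/ (a consonant), it takes -now, giving *monnow*.
Since the final consonant of the plural form *monnow* is /w/ (labial), it takes -buh, giving *monnowbuh*.

monnowbuh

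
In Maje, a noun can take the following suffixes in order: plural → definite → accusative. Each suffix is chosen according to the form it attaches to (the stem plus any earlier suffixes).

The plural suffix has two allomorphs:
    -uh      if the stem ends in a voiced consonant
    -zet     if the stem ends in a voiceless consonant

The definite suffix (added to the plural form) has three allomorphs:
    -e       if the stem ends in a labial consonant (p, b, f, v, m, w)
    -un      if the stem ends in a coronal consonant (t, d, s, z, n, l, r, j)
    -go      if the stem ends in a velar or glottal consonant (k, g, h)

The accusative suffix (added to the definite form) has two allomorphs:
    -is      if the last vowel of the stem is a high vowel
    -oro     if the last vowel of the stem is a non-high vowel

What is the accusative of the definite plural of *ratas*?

rataszetunis

Since the final consonant of *ratas* is /s/ (voiceless), it takes -zet, giving *rataszet*.
Since the final consonant of the plural form *rataszet* is /t/ (coronal), it takes -un, giving *rataszetun*.
Since the last vowel of the definite form *rataszetun* is /u/ (a high vowel), it takes -is, giving *rataszetunis*.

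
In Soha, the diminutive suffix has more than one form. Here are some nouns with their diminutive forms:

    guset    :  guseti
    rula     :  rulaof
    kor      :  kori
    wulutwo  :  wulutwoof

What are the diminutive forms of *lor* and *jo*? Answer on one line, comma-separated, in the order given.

The suffix is conditioned by the final sound: -i when the stem ends in a consonant (*guset*, *kor*); -of when the stem ends in a vowel (*rula*, *wulutwo*).
*lor*: final sound = /r/, a consonant → -i → *lori*.
*jo*: final sound = /o/, a vowel → -of → *joof*.

lori, joof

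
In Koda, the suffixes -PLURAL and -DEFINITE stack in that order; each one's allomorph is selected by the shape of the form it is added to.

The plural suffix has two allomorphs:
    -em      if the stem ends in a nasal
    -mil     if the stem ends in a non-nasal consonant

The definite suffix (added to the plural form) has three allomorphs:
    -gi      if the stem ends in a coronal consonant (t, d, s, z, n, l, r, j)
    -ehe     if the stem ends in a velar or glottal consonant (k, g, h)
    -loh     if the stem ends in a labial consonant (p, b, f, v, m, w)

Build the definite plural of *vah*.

The final consonant of *vah* is /h/, which is non-nasal, so the plural suffix is -mil, giving *vahmil*.
The plural form *vahmil* — final consonant /l/ (coronal) → -gi → *vahmilgi*.

vahmilgi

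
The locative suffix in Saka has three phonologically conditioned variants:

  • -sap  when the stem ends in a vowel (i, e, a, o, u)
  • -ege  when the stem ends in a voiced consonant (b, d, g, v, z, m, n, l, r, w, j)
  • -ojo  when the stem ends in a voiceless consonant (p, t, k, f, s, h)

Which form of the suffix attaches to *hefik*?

-ojo

Since the final sound of *hefik* is /k/ (a voiceless consonant), it takes -ojo.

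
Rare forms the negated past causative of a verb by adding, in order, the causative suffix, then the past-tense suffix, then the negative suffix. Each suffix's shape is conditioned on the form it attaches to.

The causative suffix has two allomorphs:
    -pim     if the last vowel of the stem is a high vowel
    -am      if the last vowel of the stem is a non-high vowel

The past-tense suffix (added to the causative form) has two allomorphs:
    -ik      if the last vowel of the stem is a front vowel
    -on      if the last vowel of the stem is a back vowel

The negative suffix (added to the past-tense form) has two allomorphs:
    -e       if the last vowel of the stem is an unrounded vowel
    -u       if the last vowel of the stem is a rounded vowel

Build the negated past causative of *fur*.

*fur* — last vowel /u/ (a high vowel) → -pim → *furpim*.
The causative form *furpim*: last vowel = /i/, a front vowel → -ik → *furpimik*.
The past-tense form *furpimik* — last vowel /i/ (an unrounded vowel) → -e → *furpimike*.

furpimike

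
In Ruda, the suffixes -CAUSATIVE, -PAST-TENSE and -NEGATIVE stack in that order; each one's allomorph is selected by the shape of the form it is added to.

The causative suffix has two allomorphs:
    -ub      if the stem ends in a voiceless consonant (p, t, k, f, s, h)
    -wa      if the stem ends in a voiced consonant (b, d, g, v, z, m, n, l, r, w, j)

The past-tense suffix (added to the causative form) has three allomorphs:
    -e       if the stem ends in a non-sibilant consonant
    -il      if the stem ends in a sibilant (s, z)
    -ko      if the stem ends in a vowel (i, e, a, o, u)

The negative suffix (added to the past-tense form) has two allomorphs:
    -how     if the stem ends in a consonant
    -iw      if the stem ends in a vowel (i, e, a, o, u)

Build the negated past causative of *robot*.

robotubeiw

Since the final consonant of *robot* is /t/ (voiceless), it takes -ub, giving *robotub*.
The causative form *robotub*: final sound = /b/, a non-sibilant consonant → -e → *robotube*.
The final sound of the past-tense form *robotube* is /e/, which is a vowel, so the negative suffix is -iw, giving *robotubeiw*.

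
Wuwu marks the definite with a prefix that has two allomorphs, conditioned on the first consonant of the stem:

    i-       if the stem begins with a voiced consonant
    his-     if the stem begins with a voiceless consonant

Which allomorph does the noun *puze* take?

his-

*puze*: first consonant = /p/, voiceless → his-.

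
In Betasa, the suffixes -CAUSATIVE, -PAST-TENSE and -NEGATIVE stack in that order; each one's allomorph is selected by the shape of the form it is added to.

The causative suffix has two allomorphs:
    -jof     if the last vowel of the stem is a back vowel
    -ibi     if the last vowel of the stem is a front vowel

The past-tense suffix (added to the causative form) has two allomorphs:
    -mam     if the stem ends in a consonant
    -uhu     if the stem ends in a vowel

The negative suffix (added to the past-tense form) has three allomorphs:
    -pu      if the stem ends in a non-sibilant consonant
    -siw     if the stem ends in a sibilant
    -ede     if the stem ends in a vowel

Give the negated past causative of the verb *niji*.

*niji* — last vowel /i/ (a front vowel) → -ibi → *nijiibi*.
The causative form *nijiibi*: final sound = /i/, a vowel → -uhu → *nijiibiuhu*.
The final sound of the past-tense form *nijiibiuhu* is /u/, which is a vowel, so the negative suffix is -ede, giving *nijiibiuhuede*.

nijiibiuhuede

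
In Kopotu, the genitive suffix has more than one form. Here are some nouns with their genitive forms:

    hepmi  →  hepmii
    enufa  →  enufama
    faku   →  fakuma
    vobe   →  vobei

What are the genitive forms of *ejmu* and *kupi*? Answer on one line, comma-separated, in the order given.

The alternation tracks the last vowel of the stem — -i when the last vowel of the stem is a front vowel (*hepmi*, *vobe*); -ma when the last vowel of the stem is a back vowel (*enufa*, *faku*).
*ejmu* — last vowel /u/ (a back vowel) → -ma → *ejmuma*.
Since the last vowel of *kupi* is /i/ (a front vowel), it takes -i, giving *kupii*.

ejmuma, kupii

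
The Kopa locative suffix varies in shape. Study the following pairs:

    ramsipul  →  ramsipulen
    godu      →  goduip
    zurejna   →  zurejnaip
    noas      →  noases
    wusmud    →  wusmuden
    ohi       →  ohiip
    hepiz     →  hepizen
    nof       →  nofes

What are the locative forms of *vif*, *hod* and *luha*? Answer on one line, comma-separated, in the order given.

The suffix is conditioned by the final sound: -es when the stem ends in a voiceless consonant (*noas*, *nof*); -en when the stem ends in a voiced consonant (*ramsipul*, *wusmud*, *hepiz*); -ip when the stem ends in a vowel (*godu*, *zurejna*, *ohi*).
Since the final sound of *vif* is /f/ (a voiceless consonant), it takes -es, giving *vifes*.
*hod*: final sound = /d/, a voiced consonant → -en → *hoden*.
*luha*: final sound = /a/, a vowel → -ip → *luhaip*.

vifes, hoden, luhaip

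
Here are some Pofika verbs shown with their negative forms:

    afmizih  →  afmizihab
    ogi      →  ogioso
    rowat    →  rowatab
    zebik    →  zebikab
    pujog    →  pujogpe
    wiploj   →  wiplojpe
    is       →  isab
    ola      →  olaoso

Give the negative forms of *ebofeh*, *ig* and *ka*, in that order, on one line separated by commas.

ebofehab, igpe, kaoso

The pattern is voicing of the final sound: -ab when the stem ends in a voiceless consonant (*afmizih*, *rowat*, *zebik*, *is*); -pe when the stem ends in a voiced consonant (*pujog*, *wiploj*); -oso when the stem ends in a vowel (*ogi*, *ola*).
The final sound of *ebofeh* is /h/, which is a voiceless consonant, so the suffix is -ab, giving *ebofehab*.
*ig*: final sound = /g/, a voiced consonant → -pe → *igpe*.
Since the final sound of *ka* is /a/ (a vowel), it takes -oso, giving *kaoso*.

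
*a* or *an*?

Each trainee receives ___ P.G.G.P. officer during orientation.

The indefinite article is chosen by the initial *sound* of the following word, not its spelling.
The initialism *P.G.G.P.* is read letter by letter; the first letter, P, is pronounced /piː/, which begins with a consonant sound.
So the article is *a*: Each trainee receives a P.G.G.P. officer during orientation.

a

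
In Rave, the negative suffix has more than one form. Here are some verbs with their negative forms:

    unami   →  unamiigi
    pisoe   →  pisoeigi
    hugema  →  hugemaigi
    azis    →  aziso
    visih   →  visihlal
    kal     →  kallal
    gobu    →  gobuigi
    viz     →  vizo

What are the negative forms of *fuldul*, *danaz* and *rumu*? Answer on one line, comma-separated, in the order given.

fuldullal, danazo, rumuigi

Looking at the final sound of each stem: -o when the stem ends in a sibilant (*azis*, *viz*); -lal when the stem ends in a non-sibilant consonant (*visih*, *kal*); -igi when the stem ends in a vowel (*unami*, *pisoe*, *hugema*, *gobu*).
*fuldul*: final sound = /l/, a non-sibilant consonant → -lal → *fuldullal*.
The final sound of *danaz* is /z/, which is a sibilant, so the suffix is -o, giving *danazo*.
*rumu*: final sound = /u/, a vowel → -igi → *rumuigi*.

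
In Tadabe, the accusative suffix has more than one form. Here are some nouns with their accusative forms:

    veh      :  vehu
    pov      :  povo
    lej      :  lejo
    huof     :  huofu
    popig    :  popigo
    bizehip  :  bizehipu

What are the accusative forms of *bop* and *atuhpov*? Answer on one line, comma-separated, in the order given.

The suffix is conditioned by the final consonant: -u when the stem ends in a voiceless consonant (*veh*, *huof*, *bizehip*); -o when the stem ends in a voiced consonant (*pov*, *lej*, *popig*).
The final consonant of *bop* is /p/, which is voiceless, so the suffix is -u, giving *bopu*.
*atuhpov*: final consonant = /v/, voiced → -o → *atuhpovo*.

bopu, atuhpovo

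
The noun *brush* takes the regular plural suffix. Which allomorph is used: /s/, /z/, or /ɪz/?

/ɪz/

The stem *brush* ends in a sibilant (/s, z, ʃ, ʒ, tʃ, dʒ/).
The plural suffix surfaces as /ɪz/ after sibilants, /s/ after other voiceless consonants, and /z/ after other voiced sounds.
So the plural -s on *brush* is pronounced /ɪz/.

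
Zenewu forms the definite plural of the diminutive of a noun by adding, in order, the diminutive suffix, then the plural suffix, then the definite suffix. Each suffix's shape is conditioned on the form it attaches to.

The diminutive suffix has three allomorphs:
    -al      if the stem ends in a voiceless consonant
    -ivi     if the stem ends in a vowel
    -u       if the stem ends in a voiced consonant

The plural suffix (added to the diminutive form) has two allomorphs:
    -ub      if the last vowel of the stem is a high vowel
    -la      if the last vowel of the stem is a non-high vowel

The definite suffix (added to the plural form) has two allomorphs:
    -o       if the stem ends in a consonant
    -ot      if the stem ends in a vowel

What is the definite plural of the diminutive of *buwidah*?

buwidahallaot

*buwidah* — final sound /h/ (a voiceless consonant) → -al → *buwidahal*.
The diminutive form *buwidahal*: last vowel = /a/, a non-high vowel → -la → *buwidahalla*.
The plural form *buwidahalla*: final sound = /a/, a vowel → -ot → *buwidahallaot*.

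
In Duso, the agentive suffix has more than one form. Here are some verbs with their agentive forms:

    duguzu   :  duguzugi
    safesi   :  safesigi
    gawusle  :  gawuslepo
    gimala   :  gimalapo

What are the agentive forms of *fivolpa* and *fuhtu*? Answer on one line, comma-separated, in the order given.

The suffix is conditioned by the last vowel: -gi when the last vowel of the stem is a high vowel (*duguzu*, *safesi*); -po when the last vowel of the stem is a non-high vowel (*gawusle*, *gimala*).
Since the last vowel of *fivolpa* is /a/ (a non-high vowel), it takes -po, giving *fivolpapo*.
*fuhtu* — last vowel /u/ (a high vowel) → -gi → *fuhtugi*.

fivolpapo, fuhtugi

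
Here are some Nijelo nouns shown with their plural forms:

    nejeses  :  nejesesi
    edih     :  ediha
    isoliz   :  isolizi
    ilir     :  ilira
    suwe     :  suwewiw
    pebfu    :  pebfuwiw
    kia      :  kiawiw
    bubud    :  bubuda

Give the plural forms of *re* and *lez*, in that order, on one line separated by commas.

rewiw, lezi

The alternation tracks the final sound of the stem — -i when the stem ends in a sibilant (*nejeses*, *isoliz*); -a when the stem ends in a non-sibilant consonant (*edih*, *ilir*, *bubud*); -wiw when the stem ends in a vowel (*suwe*, *pebfu*, *kia*).
Since the final sound of *re* is /e/ (a vowel), it takes -wiw, giving *rewiw*.
The final sound of *lez* is /z/, which is a sibilant, so the suffix is -i, giving *lezi*.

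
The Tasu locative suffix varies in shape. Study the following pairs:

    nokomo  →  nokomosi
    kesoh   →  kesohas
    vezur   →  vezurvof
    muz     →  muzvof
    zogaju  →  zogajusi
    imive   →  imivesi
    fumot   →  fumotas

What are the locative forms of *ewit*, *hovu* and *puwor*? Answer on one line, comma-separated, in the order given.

The pattern is voicing of the final sound: -as when the stem ends in a voiceless consonant (*kesoh*, *fumot*); -vof when the stem ends in a voiced consonant (*vezur*, *muz*); -si when the stem ends in a vowel (*nokomo*, *zogaju*, *imive*).
*ewit*: final sound = /t/, a voiceless consonant → -as → *ewitas*.
The final sound of *hovu* is /u/, which is a vowel, so the suffix is -si, giving *hovusi*.
*puwor*: final sound = /r/, a voiced consonant → -vof → *puworvof*.

ewitas, hovusi, puworvof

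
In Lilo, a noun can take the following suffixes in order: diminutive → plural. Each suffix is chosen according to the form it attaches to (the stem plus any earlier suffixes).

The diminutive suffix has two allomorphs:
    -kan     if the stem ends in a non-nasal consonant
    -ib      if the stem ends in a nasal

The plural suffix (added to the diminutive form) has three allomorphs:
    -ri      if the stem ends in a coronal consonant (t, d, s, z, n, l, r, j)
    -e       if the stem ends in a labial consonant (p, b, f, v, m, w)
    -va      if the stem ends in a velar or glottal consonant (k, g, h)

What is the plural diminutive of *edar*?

edarkanri

*edar*: final consonant = /r/, non-nasal → -kan → *edarkan*.
The diminutive form *edarkan* — final consonant /n/ (coronal) → -ri → *edarkanri*.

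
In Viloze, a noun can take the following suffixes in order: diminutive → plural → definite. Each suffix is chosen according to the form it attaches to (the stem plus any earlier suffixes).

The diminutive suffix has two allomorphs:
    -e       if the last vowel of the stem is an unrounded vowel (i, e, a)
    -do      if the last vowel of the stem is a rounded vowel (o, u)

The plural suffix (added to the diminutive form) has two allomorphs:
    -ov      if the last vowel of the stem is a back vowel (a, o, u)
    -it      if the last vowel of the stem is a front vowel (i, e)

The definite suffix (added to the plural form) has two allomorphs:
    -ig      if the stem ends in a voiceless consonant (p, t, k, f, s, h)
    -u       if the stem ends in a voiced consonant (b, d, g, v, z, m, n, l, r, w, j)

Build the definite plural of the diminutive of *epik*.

The last vowel of *epik* is /i/, which is an unrounded vowel, so the diminutive suffix is -e, giving *epike*.
Since the last vowel of the diminutive form *epike* is /e/ (a front vowel), it takes -it, giving *epikeit*.
Since the final consonant of the plural form *epikeit* is /t/ (voiceless), it takes -ig, giving *epikeitig*.

epikeitig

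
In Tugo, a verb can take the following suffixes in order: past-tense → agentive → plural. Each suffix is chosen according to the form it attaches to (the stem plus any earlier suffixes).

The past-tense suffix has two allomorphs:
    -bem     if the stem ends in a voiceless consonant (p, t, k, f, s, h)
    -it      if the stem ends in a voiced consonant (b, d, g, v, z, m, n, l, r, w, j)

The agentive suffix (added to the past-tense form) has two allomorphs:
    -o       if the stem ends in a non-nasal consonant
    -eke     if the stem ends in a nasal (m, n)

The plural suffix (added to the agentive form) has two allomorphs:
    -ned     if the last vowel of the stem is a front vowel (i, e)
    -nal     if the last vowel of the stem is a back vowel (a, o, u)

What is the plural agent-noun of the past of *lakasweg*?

The final consonant of *lakasweg* is /g/, which is voiced, so the past-tense suffix is -it, giving *lakaswegit*.
The past-tense form *lakaswegit* — final consonant /t/ (non-nasal) → -o → *lakaswegito*.
The last vowel of the agentive form *lakaswegito* is /o/, which is a back vowel, so the plural suffix is -nal, giving *lakaswegitonal*.

lakaswegitonal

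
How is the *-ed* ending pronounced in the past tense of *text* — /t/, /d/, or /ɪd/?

The stem *text* ends in /t/ or /d/.
The -ed suffix is realized as /ɪd/ after /t, d/; as /t/ after other voiceless consonants; and as /d/ after other voiced sounds.
So -ed on *text* is pronounced /ɪd/.

/ɪd/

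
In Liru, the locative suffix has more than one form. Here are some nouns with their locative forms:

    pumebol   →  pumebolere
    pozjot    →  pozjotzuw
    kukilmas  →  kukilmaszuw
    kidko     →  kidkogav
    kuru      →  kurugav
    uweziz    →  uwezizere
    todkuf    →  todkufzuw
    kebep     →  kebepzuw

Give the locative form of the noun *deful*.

defulere

Looking at the final sound of each stem: -zuw when the stem ends in a voiceless consonant (*pozjot*, *kukilmas*, *todkuf*, *kebep*); -ere when the stem ends in a voiced consonant (*pumebol*, *uweziz*); -gav when the stem ends in a vowel (*kidko*, *kuru*).
*deful*: final sound = /l/, a voiced consonant → -ere → *defulere*.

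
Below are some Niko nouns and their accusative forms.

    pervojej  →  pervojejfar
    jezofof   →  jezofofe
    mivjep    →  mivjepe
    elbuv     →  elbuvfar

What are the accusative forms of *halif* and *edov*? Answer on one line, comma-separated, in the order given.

The pattern is voicing of the final consonant: -e when the stem ends in a voiceless consonant (*jezofof*, *mivjep*); -far when the stem ends in a voiced consonant (*pervojej*, *elbuv*).
The final consonant of *halif* is /f/, which is voiceless, so the suffix is -e, giving *halife*.
The final consonant of *edov* is /v/, which is voiced, so the suffix is -far, giving *edovfar*.

halife, edovfar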